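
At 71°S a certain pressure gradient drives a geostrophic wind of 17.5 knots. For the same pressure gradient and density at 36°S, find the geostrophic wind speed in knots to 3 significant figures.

With the same pressure gradient and density, V_g ∝ 1/f ∝ 1/sin φ.
V₂ = V₁ · sin φ₁ / sin φ₂ = 17.5 × sin 71° / sin 36°
V₂ = 17.5 × 0.9455/0.5878 = 28.2 knots

28.2 knots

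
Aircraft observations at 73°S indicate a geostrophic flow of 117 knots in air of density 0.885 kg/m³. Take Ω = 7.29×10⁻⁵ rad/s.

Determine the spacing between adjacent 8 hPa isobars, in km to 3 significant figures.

108 km

Coriolis parameter at 73°S:
f = 2Ω sin φ = 2 × 7.29×10⁻⁵ × sin 73° = 1.39×10⁻⁴ s⁻¹
Wind speed in SI: 117 knots = 60.2 m/s
Geostrophic balance rearranged: |∂P/∂n| = f ρ V_g
|∂P/∂n| = 1.39×10⁻⁴ × 0.885 × 60.2 = 7.43×10⁻³ Pa/m
Isobar spacing: Δn = ΔP/|∂P/∂n| = 800 Pa / 7.43×10⁻³ Pa/m = 107713 m ≈ 108 km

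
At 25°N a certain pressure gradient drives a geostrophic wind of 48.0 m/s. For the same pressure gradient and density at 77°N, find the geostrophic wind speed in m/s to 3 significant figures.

20.8 m/s

With the same pressure gradient and density, V_g ∝ 1/f ∝ 1/sin φ.
V₂ = V₁ · sin φ₁ / sin φ₂ = 48.0 × sin 25° / sin 77°
V₂ = 48.0 × 0.4226/0.9744 = 20.8 m/s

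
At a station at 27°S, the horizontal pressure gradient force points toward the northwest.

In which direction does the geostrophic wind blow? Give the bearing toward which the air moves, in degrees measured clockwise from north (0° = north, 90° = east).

225°

The pressure-gradient force points toward the northwest (bearing 315°).
Geostrophic balance: in the Southern Hemisphere the Coriolis force deflects motion to the left, so the geostrophic wind blows 90° to the left of the pressure-gradient force (low pressure on the right).
Rotating 315° by 90° counterclockwise gives 225° — the wind blows toward the southwest.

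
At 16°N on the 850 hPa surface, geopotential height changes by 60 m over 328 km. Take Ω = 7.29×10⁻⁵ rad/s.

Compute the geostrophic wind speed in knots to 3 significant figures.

86.8 knots

Coriolis parameter at 16°N:
f = 2Ω sin φ = 2 × 7.29×10⁻⁵ × sin 16° = 4.02×10⁻⁵ s⁻¹
Height gradient: |∂Z/∂n| = 60 m / 328000 m = 1.83×10⁻⁴
On a pressure surface, geostrophic balance gives V_g = (g/f)|∂Z/∂n|:
V_g = 9.81 × 1.83×10⁻⁴ / 4.02×10⁻⁵ = 44.7 m/s
Converting: 44.7 m/s × 1.944 = 86.8 knots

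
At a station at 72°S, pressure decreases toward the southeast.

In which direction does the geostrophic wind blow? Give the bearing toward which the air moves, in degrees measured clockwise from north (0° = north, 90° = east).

The pressure-gradient force points toward the southeast (bearing 135°).
Geostrophic balance: in the Southern Hemisphere the Coriolis force deflects motion to the left, so the geostrophic wind blows 90° to the left of the pressure-gradient force (low pressure on the right).
Rotating 135° by 90° counterclockwise gives 045° — the wind blows toward the northeast.

045°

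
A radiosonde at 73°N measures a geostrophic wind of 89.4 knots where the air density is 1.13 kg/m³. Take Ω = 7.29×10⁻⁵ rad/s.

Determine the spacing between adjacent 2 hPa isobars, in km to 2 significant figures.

28 km

Coriolis parameter at 73°N:
f = 2Ω sin φ = 2 × 7.29×10⁻⁵ × sin 73° = 1.39×10⁻⁴ s⁻¹
Wind speed in SI: 89.4 knots = 46.0 m/s
Geostrophic balance rearranged: |∂P/∂n| = f ρ V_g
|∂P/∂n| = 1.39×10⁻⁴ × 1.13 × 46.0 = 7.25×10⁻³ Pa/m
Isobar spacing: Δn = ΔP/|∂P/∂n| = 200 Pa / 7.25×10⁻³ Pa/m = 27601 m ≈ 28 km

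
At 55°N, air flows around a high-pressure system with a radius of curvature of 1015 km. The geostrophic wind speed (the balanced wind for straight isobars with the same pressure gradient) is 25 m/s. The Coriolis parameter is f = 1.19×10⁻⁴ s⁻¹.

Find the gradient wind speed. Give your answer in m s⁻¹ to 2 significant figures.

Around a high, pressure-gradient force acts outward with centrifugal, so Coriolis balances both:
fV = (1/ρ)|∂P/∂n| + V²/R  →  V² − fR·V + fR·V_g = 0
With fR = 1.19×10⁻⁴ × 1015×10³ m = 121 m/s:
V = [fR − √((fR)² − 4 fR V_g)]/2 = [121 − √(121² − 4×121×25)]/2 = 35.3 m/s
Supergeostrophic (V > V_g = 25 m/s), as expected around a high.

35 m s⁻¹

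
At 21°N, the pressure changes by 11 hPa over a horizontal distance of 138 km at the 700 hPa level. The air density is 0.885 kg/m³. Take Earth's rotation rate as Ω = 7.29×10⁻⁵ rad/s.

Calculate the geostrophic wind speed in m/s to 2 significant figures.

170 m/s

Coriolis parameter at 21°N:
f = 2Ω sin φ = 2 × 7.29×10⁻⁵ × sin 21° = 5.23×10⁻⁵ s⁻¹
Pressure gradient: |∂P/∂n| = 1100 Pa / 138000 m = 7.97×10⁻³ Pa/m
Geostrophic balance (pressure-gradient force = Coriolis force):
V_g = (1/(fρ)) |∂P/∂n| = 7.97×10⁻³ / (5.23×10⁻⁵ × 0.885) = 172 m/s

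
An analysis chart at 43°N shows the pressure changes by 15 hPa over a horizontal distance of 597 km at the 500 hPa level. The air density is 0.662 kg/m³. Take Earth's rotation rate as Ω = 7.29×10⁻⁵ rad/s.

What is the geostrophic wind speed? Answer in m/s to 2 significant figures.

38 m/s

Coriolis parameter at 43°N:
f = 2Ω sin φ = 2 × 7.29×10⁻⁵ × sin 43° = 9.94×10⁻⁵ s⁻¹
Pressure gradient: |∂P/∂n| = 1500 Pa / 597000 m = 2.51×10⁻³ Pa/m
Geostrophic balance (pressure-gradient force = Coriolis force):
V_g = (1/(fρ)) |∂P/∂n| = 2.51×10⁻³ / (9.94×10⁻⁵ × 0.662) = 38.2 m/s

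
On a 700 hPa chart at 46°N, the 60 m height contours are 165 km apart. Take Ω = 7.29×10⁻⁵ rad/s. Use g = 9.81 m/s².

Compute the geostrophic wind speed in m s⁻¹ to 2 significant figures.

Coriolis parameter at 46°N:
f = 2Ω sin φ = 2 × 7.29×10⁻⁵ × sin 46° = 1.05×10⁻⁴ s⁻¹
Height gradient: |∂Z/∂n| = 60 m / 165000 m = 3.64×10⁻⁴
On a pressure surface, geostrophic balance gives V_g = (g/f)|∂Z/∂n|:
V_g = 9.81 × 3.64×10⁻⁴ / 1.05×10⁻⁴ = 34.0 m/s

34 m s⁻¹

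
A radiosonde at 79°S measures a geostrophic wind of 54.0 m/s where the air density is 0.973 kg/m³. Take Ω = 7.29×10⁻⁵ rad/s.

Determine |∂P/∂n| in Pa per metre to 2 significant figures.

7.5×10⁻³ Pa/m

Coriolis parameter at 79°S:
f = 2Ω sin φ = 2 × 7.29×10⁻⁵ × sin 79° = 1.43×10⁻⁴ s⁻¹
Geostrophic balance rearranged: |∂P/∂n| = f ρ V_g
|∂P/∂n| = 1.43×10⁻⁴ × 0.973 × 54.0 = 7.52×10⁻³ Pa/m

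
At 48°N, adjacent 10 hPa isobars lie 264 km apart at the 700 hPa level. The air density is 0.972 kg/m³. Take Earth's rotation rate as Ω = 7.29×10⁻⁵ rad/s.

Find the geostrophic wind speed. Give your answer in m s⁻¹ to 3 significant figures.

36.0 m s⁻¹

Coriolis parameter at 48°N:
f = 2Ω sin φ = 2 × 7.29×10⁻⁵ × sin 48° = 1.08×10⁻⁴ s⁻¹
Pressure gradient: |∂P/∂n| = 1000 Pa / 264000 m = 3.79×10⁻³ Pa/m
Geostrophic balance (pressure-gradient force = Coriolis force):
V_g = (1/(fρ)) |∂P/∂n| = 3.79×10⁻³ / (1.08×10⁻⁴ × 0.972) = 36.0 m/s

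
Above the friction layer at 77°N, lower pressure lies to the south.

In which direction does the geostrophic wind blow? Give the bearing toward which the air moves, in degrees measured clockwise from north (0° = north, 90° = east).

270°

The pressure-gradient force points toward the south (bearing 180°).
Geostrophic balance: in the Northern Hemisphere the Coriolis force deflects motion to the right, so the geostrophic wind blows 90° to the right of the pressure-gradient force (low pressure on the left).
Rotating 180° by 90° clockwise gives 270° — the wind blows toward the west.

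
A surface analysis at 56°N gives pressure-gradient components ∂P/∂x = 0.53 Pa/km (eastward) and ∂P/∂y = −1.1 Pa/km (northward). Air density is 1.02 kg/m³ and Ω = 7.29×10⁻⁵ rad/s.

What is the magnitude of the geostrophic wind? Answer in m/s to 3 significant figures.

Coriolis parameter at 56°N:
f = 2Ω sin φ = 2 × 7.29×10⁻⁵ × sin 56° = 1.21×10⁻⁴ s⁻¹
Component geostrophic relations (x east, y north):
u_g = −(1/(fρ)) ∂P/∂y,  v_g = (1/(fρ)) ∂P/∂x
u_g = −(−1.1×10⁻³)/(1.21×10⁻⁴ × 1.02) = 8.92 m/s;  v_g = (0.53×10⁻³)/(1.21×10⁻⁴ × 1.02) = 4.30 m/s
|V_g| = √(u_g² + v_g²) = 9.90 m/s

9.90 m/s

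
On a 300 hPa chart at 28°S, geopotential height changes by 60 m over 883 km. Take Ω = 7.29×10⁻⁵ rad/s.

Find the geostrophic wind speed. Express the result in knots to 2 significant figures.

19 knots

Coriolis parameter at 28°S:
f = 2Ω sin φ = 2 × 7.29×10⁻⁵ × sin 28° = 6.84×10⁻⁵ s⁻¹
Height gradient: |∂Z/∂n| = 60 m / 883000 m = 6.80×10⁻⁵
On a pressure surface, geostrophic balance gives V_g = (g/f)|∂Z/∂n|:
V_g = 9.81 × 6.80×10⁻⁵ / 6.84×10⁻⁵ = 9.74 m/s
Converting: 9.74 m/s × 1.944 = 19 knots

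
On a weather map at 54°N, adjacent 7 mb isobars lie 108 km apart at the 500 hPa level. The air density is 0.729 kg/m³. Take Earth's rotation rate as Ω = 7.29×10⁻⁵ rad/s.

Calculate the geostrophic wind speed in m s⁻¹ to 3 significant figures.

75.4 m s⁻¹

Coriolis parameter at 54°N:
f = 2Ω sin φ = 2 × 7.29×10⁻⁵ × sin 54° = 1.18×10⁻⁴ s⁻¹
Pressure gradient: |∂P/∂n| = 700 Pa / 108000 m = 6.48×10⁻³ Pa/m
Geostrophic balance (pressure-gradient force = Coriolis force):
V_g = (1/(fρ)) |∂P/∂n| = 6.48×10⁻³ / (1.18×10⁻⁴ × 0.729) = 75.4 m/s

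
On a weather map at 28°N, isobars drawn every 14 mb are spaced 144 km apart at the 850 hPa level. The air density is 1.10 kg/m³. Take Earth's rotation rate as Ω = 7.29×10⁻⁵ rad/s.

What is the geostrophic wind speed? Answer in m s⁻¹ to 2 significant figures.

Coriolis parameter at 28°N:
f = 2Ω sin φ = 2 × 7.29×10⁻⁵ × sin 28° = 6.84×10⁻⁵ s⁻¹
Pressure gradient: |∂P/∂n| = 1400 Pa / 144000 m = 9.72×10⁻³ Pa/m
Geostrophic balance (pressure-gradient force = Coriolis force):
V_g = (1/(fρ)) |∂P/∂n| = 9.72×10⁻³ / (6.84×10⁻⁵ × 1.10) = 129 m/s

130 m s⁻¹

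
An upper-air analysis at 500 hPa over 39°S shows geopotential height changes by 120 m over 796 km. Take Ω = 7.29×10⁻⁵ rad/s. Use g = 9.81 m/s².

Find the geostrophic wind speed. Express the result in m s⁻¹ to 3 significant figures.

16.1 m s⁻¹

Coriolis parameter at 39°S:
f = 2Ω sin φ = 2 × 7.29×10⁻⁵ × sin 39° = 9.18×10⁻⁵ s⁻¹
Height gradient: |∂Z/∂n| = 120 m / 796000 m = 1.51×10⁻⁴
On a pressure surface, geostrophic balance gives V_g = (g/f)|∂Z/∂n|:
V_g = 9.81 × 1.51×10⁻⁴ / 9.18×10⁻⁵ = 16.1 m/s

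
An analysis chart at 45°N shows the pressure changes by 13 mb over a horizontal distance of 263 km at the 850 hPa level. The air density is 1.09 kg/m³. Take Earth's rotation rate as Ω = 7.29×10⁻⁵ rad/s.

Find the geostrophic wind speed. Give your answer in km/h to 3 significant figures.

Coriolis parameter at 45°N:
f = 2Ω sin φ = 2 × 7.29×10⁻⁵ × sin 45° = 1.03×10⁻⁴ s⁻¹
Pressure gradient: |∂P/∂n| = 1300 Pa / 263000 m = 4.94×10⁻³ Pa/m
Geostrophic balance (pressure-gradient force = Coriolis force):
V_g = (1/(fρ)) |∂P/∂n| = 4.94×10⁻³ / (1.03×10⁻⁴ × 1.09) = 44.0 m/s
Converting: 44.0 m/s × 3.6 = 158 km/h

158 km/h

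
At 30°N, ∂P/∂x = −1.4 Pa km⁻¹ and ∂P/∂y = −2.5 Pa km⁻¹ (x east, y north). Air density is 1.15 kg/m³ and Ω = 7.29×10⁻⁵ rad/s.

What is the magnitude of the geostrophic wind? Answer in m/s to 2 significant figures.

34 m/s

Coriolis parameter at 30°N:
f = 2Ω sin φ = 2 × 7.29×10⁻⁵ × sin 30° = 7.29×10⁻⁵ s⁻¹
Component geostrophic relations (x east, y north):
u_g = −(1/(fρ)) ∂P/∂y,  v_g = (1/(fρ)) ∂P/∂x
u_g = −(−2.5×10⁻³)/(7.29×10⁻⁵ × 1.15) = 29.8 m/s;  v_g = (−1.4×10⁻³)/(7.29×10⁻⁵ × 1.15) = −16.7 m/s
|V_g| = √(u_g² + v_g²) = 34.2 m/s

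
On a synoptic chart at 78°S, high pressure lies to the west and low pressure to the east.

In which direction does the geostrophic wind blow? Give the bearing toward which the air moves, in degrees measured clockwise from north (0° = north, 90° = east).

The pressure-gradient force points toward the east (bearing 090°).
Geostrophic balance: in the Southern Hemisphere the Coriolis force deflects motion to the left, so the geostrophic wind blows 90° to the left of the pressure-gradient force (low pressure on the right).
Rotating 090° by 90° counterclockwise gives 000° — the wind blows toward the north.

000°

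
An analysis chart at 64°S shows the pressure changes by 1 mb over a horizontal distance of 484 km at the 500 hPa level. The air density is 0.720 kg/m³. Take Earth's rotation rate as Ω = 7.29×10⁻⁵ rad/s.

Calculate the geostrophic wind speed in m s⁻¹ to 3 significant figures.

Coriolis parameter at 64°S:
f = 2Ω sin φ = 2 × 7.29×10⁻⁵ × sin 64° = 1.31×10⁻⁴ s⁻¹
Pressure gradient: |∂P/∂n| = 100 Pa / 484000 m = 2.07×10⁻⁴ Pa/m
Geostrophic balance (pressure-gradient force = Coriolis force):
V_g = (1/(fρ)) |∂P/∂n| = 2.07×10⁻⁴ / (1.31×10⁻⁴ × 0.720) = 2.19 m/s

2.19 m s⁻¹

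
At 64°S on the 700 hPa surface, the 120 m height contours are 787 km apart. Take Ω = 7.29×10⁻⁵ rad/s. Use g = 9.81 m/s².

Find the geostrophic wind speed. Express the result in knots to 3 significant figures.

22.2 knots

Coriolis parameter at 64°S:
f = 2Ω sin φ = 2 × 7.29×10⁻⁵ × sin 64° = 1.31×10⁻⁴ s⁻¹
Height gradient: |∂Z/∂n| = 120 m / 787000 m = 1.52×10⁻⁴
On a pressure surface, geostrophic balance gives V_g = (g/f)|∂Z/∂n|:
V_g = 9.81 × 1.52×10⁻⁴ / 1.31×10⁻⁴ = 11.4 m/s
Converting: 11.4 m/s × 1.944 = 22.2 knots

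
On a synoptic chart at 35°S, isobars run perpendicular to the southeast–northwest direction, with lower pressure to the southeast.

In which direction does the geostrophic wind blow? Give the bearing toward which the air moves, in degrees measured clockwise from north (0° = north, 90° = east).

045°

The pressure-gradient force points toward the southeast (bearing 135°).
Geostrophic balance: in the Southern Hemisphere the Coriolis force deflects motion to the left, so the geostrophic wind blows 90° to the left of the pressure-gradient force (low pressure on the right).
Rotating 135° by 90° counterclockwise gives 045° — the wind blows toward the northeast.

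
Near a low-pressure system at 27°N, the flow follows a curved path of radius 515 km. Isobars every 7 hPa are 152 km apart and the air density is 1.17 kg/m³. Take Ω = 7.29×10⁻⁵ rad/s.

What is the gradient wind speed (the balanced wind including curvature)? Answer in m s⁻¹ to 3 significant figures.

Coriolis parameter at 27°N:
f = 2Ω sin φ = 2 × 7.29×10⁻⁵ × sin 27° = 6.62×10⁻⁵ s⁻¹
Pressure gradient: |∂P/∂n| = 700 Pa / 152000 m = 4.61×10⁻³ Pa/m
Geostrophic speed: V_g = |∂P/∂n|/(fρ) = 4.61×10⁻³/(6.62×10⁻⁵ × 1.17) = 59.5 m/s
Around a low, centrifugal force acts outward with Coriolis, so pressure-gradient force balances both:
(1/ρ)|∂P/∂n| = fV + V²/R  →  V² + fR·V − fR·V_g = 0
With fR = 6.62×10⁻⁵ × 515×10³ m = 34.1 m/s:
V = [−fR + √((fR)² + 4 fR V_g)]/2 = [−34.1 + √(34.1² + 4×34.1×59.5)]/2 = 31.1 m/s
Subgeostrophic (V < V_g = 59.5 m/s), as expected around a low.

31.1 m s⁻¹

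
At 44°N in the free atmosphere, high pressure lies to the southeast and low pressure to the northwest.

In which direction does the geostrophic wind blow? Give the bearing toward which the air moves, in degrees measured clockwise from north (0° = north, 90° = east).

045°

The pressure-gradient force points toward the northwest (bearing 315°).
Geostrophic balance: in the Northern Hemisphere the Coriolis force deflects motion to the right, so the geostrophic wind blows 90° to the right of the pressure-gradient force (low pressure on the left).
Rotating 315° by 90° clockwise gives 045° — the wind blows toward the northeast.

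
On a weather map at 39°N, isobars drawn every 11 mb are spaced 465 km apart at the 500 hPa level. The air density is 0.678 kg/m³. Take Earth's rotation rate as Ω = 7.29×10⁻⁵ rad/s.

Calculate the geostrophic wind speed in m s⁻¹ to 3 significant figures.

38.0 m s⁻¹

Coriolis parameter at 39°N:
f = 2Ω sin φ = 2 × 7.29×10⁻⁵ × sin 39° = 9.18×10⁻⁵ s⁻¹
Pressure gradient: |∂P/∂n| = 1100 Pa / 465000 m = 2.37×10⁻³ Pa/m
Geostrophic balance (pressure-gradient force = Coriolis force):
V_g = (1/(fρ)) |∂P/∂n| = 2.37×10⁻³ / (9.18×10⁻⁵ × 0.678) = 38.0 m/s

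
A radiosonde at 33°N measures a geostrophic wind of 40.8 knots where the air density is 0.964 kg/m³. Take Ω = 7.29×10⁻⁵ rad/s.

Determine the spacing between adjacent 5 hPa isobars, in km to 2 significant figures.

310 km

Coriolis parameter at 33°N:
f = 2Ω sin φ = 2 × 7.29×10⁻⁵ × sin 33° = 7.94×10⁻⁵ s⁻¹
Wind speed in SI: 40.8 knots = 21.0 m/s
Geostrophic balance rearranged: |∂P/∂n| = f ρ V_g
|∂P/∂n| = 7.94×10⁻⁵ × 0.964 × 21.0 = 1.61×10⁻³ Pa/m
Isobar spacing: Δn = ΔP/|∂P/∂n| = 500 Pa / 1.61×10⁻³ Pa/m = 311192 m ≈ 310 km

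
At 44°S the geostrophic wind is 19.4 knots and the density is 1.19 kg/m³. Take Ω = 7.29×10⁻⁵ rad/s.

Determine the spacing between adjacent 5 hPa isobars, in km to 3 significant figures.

416 km

Coriolis parameter at 44°S:
f = 2Ω sin φ = 2 × 7.29×10⁻⁵ × sin 44° = 1.01×10⁻⁴ s⁻¹
Wind speed in SI: 19.4 knots = 9.98 m/s
Geostrophic balance rearranged: |∂P/∂n| = f ρ V_g
|∂P/∂n| = 1.01×10⁻⁴ × 1.19 × 9.98 = 1.20×10⁻³ Pa/m
Isobar spacing: Δn = ΔP/|∂P/∂n| = 500 Pa / 1.20×10⁻³ Pa/m = 415675 m ≈ 416 km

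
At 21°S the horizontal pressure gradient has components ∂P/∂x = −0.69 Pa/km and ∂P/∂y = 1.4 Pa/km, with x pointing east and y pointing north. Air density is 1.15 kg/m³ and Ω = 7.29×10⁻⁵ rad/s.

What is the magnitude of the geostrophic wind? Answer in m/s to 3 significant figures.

26.0 m/s

Coriolis parameter at 21°S:
f = 2Ω sin φ = 2 × 7.29×10⁻⁵ × sin 21° = 5.23×10⁻⁵ s⁻¹
In the Southern Hemisphere f is negative: f = −5.23×10⁻⁵ s⁻¹.
Component geostrophic relations (x east, y north):
u_g = −(1/(fρ)) ∂P/∂y,  v_g = (1/(fρ)) ∂P/∂x
u_g = −(1.4×10⁻³)/(−5.23×10⁻⁵ × 1.15) = 23.3 m/s;  v_g = (−0.69×10⁻³)/(−5.23×10⁻⁵ × 1.15) = 11.5 m/s
|V_g| = √(u_g² + v_g²) = 26.0 m/s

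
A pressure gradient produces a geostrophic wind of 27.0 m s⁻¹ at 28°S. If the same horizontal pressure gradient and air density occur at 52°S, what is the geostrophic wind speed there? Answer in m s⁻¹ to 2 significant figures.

16 m s⁻¹

With the same pressure gradient and density, V_g ∝ 1/f ∝ 1/sin φ.
V₂ = V₁ · sin φ₁ / sin φ₂ = 27.0 × sin 28° / sin 52°
V₂ = 27.0 × 0.4695/0.7880 = 16 m s⁻¹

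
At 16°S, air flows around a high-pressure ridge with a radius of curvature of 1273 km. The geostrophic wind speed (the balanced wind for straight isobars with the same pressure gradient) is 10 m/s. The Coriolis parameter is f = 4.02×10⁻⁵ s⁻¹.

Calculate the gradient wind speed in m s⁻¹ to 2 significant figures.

Around a high, pressure-gradient force acts outward with centrifugal, so Coriolis balances both:
fV = (1/ρ)|∂P/∂n| + V²/R  →  V² − fR·V + fR·V_g = 0
With fR = 4.02×10⁻⁵ × 1273×10³ m = 51.2 m/s:
V = [fR − √((fR)² − 4 fR V_g)]/2 = [51.2 − √(51.2² − 4×51.2×10)]/2 = 13.6 m/s
Supergeostrophic (V > V_g = 10 m/s), as expected around a high.

14 m s⁻¹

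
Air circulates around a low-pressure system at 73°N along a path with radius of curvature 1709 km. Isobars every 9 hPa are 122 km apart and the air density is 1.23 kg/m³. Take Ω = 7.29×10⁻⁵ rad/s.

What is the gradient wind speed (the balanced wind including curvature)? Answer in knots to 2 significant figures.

72 knots

Coriolis parameter at 73°N:
f = 2Ω sin φ = 2 × 7.29×10⁻⁵ × sin 73° = 1.39×10⁻⁴ s⁻¹
Pressure gradient: |∂P/∂n| = 900 Pa / 122000 m = 7.38×10⁻³ Pa/m
Geostrophic speed: V_g = |∂P/∂n|/(fρ) = 7.38×10⁻³/(1.39×10⁻⁴ × 1.23) = 43.0 m/s
Around a low, centrifugal force acts outward with Coriolis, so pressure-gradient force balances both:
(1/ρ)|∂P/∂n| = fV + V²/R  →  V² + fR·V − fR·V_g = 0
With fR = 1.39×10⁻⁴ × 1709×10³ m = 238 m/s:
V = [−fR + √((fR)² + 4 fR V_g)]/2 = [−238 + √(238² + 4×238×43)]/2 = 37.2 m/s
Subgeostrophic (V < V_g = 43 m/s), as expected around a low.
Converting: 37.2 m/s × 1.944 = 72 knots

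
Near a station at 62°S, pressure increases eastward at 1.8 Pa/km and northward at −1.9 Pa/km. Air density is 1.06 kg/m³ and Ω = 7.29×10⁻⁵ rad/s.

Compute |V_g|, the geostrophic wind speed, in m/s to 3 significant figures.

19.2 m/s

Coriolis parameter at 62°S:
f = 2Ω sin φ = 2 × 7.29×10⁻⁵ × sin 62° = 1.29×10⁻⁴ s⁻¹
In the Southern Hemisphere f is negative: f = −1.29×10⁻⁴ s⁻¹.
Component geostrophic relations (x east, y north):
u_g = −(1/(fρ)) ∂P/∂y,  v_g = (1/(fρ)) ∂P/∂x
u_g = −(−1.9×10⁻³)/(−1.29×10⁻⁴ × 1.06) = −13.9 m/s;  v_g = (1.8×10⁻³)/(−1.29×10⁻⁴ × 1.06) = −13.2 m/s
|V_g| = √(u_g² + v_g²) = 19.2 m/s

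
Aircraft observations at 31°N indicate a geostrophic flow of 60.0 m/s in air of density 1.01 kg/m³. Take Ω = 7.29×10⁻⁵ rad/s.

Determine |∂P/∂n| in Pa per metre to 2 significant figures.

4.6×10⁻³ Pa/m

Coriolis parameter at 31°N:
f = 2Ω sin φ = 2 × 7.29×10⁻⁵ × sin 31° = 7.51×10⁻⁵ s⁻¹
Geostrophic balance rearranged: |∂P/∂n| = f ρ V_g
|∂P/∂n| = 7.51×10⁻⁵ × 1.01 × 60.0 = 4.55×10⁻³ Pa/m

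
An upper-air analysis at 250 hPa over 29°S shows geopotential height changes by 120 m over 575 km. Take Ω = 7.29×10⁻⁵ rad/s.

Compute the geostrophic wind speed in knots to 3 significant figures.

Coriolis parameter at 29°S:
f = 2Ω sin φ = 2 × 7.29×10⁻⁵ × sin 29° = 7.07×10⁻⁵ s⁻¹
Height gradient: |∂Z/∂n| = 120 m / 575000 m = 2.09×10⁻⁴
On a pressure surface, geostrophic balance gives V_g = (g/f)|∂Z/∂n|:
V_g = 9.81 × 2.09×10⁻⁴ / 7.07×10⁻⁵ = 29.0 m/s
Converting: 29.0 m/s × 1.944 = 56.3 knots

56.3 knots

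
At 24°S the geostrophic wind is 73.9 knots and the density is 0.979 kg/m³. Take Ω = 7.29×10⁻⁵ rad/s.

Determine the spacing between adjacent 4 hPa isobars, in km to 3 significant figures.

Coriolis parameter at 24°S:
f = 2Ω sin φ = 2 × 7.29×10⁻⁵ × sin 24° = 5.93×10⁻⁵ s⁻¹
Wind speed in SI: 73.9 knots = 38.0 m/s
Geostrophic balance rearranged: |∂P/∂n| = f ρ V_g
|∂P/∂n| = 5.93×10⁻⁵ × 0.979 × 38.0 = 2.21×10⁻³ Pa/m
Isobar spacing: Δn = ΔP/|∂P/∂n| = 400 Pa / 2.21×10⁻³ Pa/m = 181227 m ≈ 181 km

181 km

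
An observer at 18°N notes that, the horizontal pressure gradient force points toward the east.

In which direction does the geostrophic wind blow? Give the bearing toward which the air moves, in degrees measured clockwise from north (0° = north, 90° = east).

The pressure-gradient force points toward the east (bearing 090°).
Geostrophic balance: in the Northern Hemisphere the Coriolis force deflects motion to the right, so the geostrophic wind blows 90° to the right of the pressure-gradient force (low pressure on the left).
Rotating 090° by 90° clockwise gives 180° — the wind blows toward the south.

180°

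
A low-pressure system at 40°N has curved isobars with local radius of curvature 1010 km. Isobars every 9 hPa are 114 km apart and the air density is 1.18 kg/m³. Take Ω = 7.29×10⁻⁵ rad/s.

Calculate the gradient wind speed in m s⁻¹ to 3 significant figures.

47.5 m s⁻¹

Coriolis parameter at 40°N:
f = 2Ω sin φ = 2 × 7.29×10⁻⁵ × sin 40° = 9.37×10⁻⁵ s⁻¹
Pressure gradient: |∂P/∂n| = 900 Pa / 114000 m = 7.89×10⁻³ Pa/m
Geostrophic speed: V_g = |∂P/∂n|/(fρ) = 7.89×10⁻³/(9.37×10⁻⁵ × 1.18) = 71.4 m/s
Around a low, centrifugal force acts outward with Coriolis, so pressure-gradient force balances both:
(1/ρ)|∂P/∂n| = fV + V²/R  →  V² + fR·V − fR·V_g = 0
With fR = 9.37×10⁻⁵ × 1010×10³ m = 94.7 m/s:
V = [−fR + √((fR)² + 4 fR V_g)]/2 = [−94.7 + √(94.7² + 4×94.7×71.4)]/2 = 47.5 m/s
Subgeostrophic (V < V_g = 71.4 m/s), as expected around a low.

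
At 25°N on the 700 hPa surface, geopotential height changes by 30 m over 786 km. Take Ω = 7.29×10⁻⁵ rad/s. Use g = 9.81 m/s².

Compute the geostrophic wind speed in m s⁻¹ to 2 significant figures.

Coriolis parameter at 25°N:
f = 2Ω sin φ = 2 × 7.29×10⁻⁵ × sin 25° = 6.16×10⁻⁵ s⁻¹
Height gradient: |∂Z/∂n| = 30 m / 786000 m = 3.82×10⁻⁵
On a pressure surface, geostrophic balance gives V_g = (g/f)|∂Z/∂n|:
V_g = 9.81 × 3.82×10⁻⁵ / 6.16×10⁻⁵ = 6.08 m/s

6.1 m s⁻¹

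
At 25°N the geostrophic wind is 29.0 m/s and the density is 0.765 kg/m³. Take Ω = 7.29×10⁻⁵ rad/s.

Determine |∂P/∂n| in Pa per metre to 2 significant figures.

Coriolis parameter at 25°N:
f = 2Ω sin φ = 2 × 7.29×10⁻⁵ × sin 25° = 6.16×10⁻⁵ s⁻¹
Geostrophic balance rearranged: |∂P/∂n| = f ρ V_g
|∂P/∂n| = 6.16×10⁻⁵ × 0.765 × 29.0 = 1.37×10⁻³ Pa/m

1.4×10⁻³ Pa/m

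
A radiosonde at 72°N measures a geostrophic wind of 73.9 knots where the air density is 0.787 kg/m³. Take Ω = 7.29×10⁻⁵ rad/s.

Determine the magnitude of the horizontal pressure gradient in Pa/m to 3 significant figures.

Coriolis parameter at 72°N:
f = 2Ω sin φ = 2 × 7.29×10⁻⁵ × sin 72° = 1.39×10⁻⁴ s⁻¹
Wind speed in SI: 73.9 knots = 38.0 m/s
Geostrophic balance rearranged: |∂P/∂n| = f ρ V_g
|∂P/∂n| = 1.39×10⁻⁴ × 0.787 × 38.0 = 4.15×10⁻³ Pa/m

4.15×10⁻³ Pa/m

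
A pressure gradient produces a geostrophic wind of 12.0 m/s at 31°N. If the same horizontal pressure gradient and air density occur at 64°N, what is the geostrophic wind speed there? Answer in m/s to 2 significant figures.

With the same pressure gradient and density, V_g ∝ 1/f ∝ 1/sin φ.
V₂ = V₁ · sin φ₁ / sin φ₂ = 12.0 × sin 31° / sin 64°
V₂ = 12.0 × 0.5150/0.8988 = 6.9 m/s

6.9 m/s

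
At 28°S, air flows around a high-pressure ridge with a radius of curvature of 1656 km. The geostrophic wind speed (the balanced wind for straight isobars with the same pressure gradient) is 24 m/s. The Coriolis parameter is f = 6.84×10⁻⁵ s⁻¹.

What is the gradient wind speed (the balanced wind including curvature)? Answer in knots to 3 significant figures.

Around a high, pressure-gradient force acts outward with centrifugal, so Coriolis balances both:
fV = (1/ρ)|∂P/∂n| + V²/R  →  V² − fR·V + fR·V_g = 0
With fR = 6.84×10⁻⁵ × 1656×10³ m = 113 m/s:
V = [fR − √((fR)² − 4 fR V_g)]/2 = [113 − √(113² − 4×113×24)]/2 = 34.5 m/s
Supergeostrophic (V > V_g = 24 m/s), as expected around a high.
Converting: 34.5 m/s × 1.944 = 67.1 knots

67.1 knots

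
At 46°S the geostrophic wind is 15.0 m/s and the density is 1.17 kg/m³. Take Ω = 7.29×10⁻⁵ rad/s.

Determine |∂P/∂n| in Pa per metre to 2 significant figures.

1.8×10⁻³ Pa/m

Coriolis parameter at 46°S:
f = 2Ω sin φ = 2 × 7.29×10⁻⁵ × sin 46° = 1.05×10⁻⁴ s⁻¹
Geostrophic balance rearranged: |∂P/∂n| = f ρ V_g
|∂P/∂n| = 1.05×10⁻⁴ × 1.17 × 15.0 = 1.84×10⁻³ Pa/m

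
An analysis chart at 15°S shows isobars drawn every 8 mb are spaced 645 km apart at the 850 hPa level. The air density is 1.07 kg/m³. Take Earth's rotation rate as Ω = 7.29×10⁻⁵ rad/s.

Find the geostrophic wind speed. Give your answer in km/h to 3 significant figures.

Coriolis parameter at 15°S:
f = 2Ω sin φ = 2 × 7.29×10⁻⁵ × sin 15° = 3.77×10⁻⁵ s⁻¹
Pressure gradient: |∂P/∂n| = 800 Pa / 645000 m = 1.24×10⁻³ Pa/m
Geostrophic balance (pressure-gradient force = Coriolis force):
V_g = (1/(fρ)) |∂P/∂n| = 1.24×10⁻³ / (3.77×10⁻⁵ × 1.07) = 30.7 m/s
Converting: 30.7 m/s × 3.6 = 111 km/h

111 km/h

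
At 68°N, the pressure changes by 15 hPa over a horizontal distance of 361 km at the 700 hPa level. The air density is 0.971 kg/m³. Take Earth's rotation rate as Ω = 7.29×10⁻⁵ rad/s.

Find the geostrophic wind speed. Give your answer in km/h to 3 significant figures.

Coriolis parameter at 68°N:
f = 2Ω sin φ = 2 × 7.29×10⁻⁵ × sin 68° = 1.35×10⁻⁴ s⁻¹
Pressure gradient: |∂P/∂n| = 1500 Pa / 361000 m = 4.16×10⁻³ Pa/m
Geostrophic balance (pressure-gradient force = Coriolis force):
V_g = (1/(fρ)) |∂P/∂n| = 4.16×10⁻³ / (1.35×10⁻⁴ × 0.971) = 31.7 m/s
Converting: 31.7 m/s × 3.6 = 114 km/h

114 km/h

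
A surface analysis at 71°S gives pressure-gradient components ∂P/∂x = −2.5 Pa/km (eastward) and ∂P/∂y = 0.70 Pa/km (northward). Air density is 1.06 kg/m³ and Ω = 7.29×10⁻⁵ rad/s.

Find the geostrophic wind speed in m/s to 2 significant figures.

18 m/s

Coriolis parameter at 71°S:
f = 2Ω sin φ = 2 × 7.29×10⁻⁵ × sin 71° = 1.38×10⁻⁴ s⁻¹
In the Southern Hemisphere f is negative: f = −1.38×10⁻⁴ s⁻¹.
Component geostrophic relations (x east, y north):
u_g = −(1/(fρ)) ∂P/∂y,  v_g = (1/(fρ)) ∂P/∂x
u_g = −(0.70×10⁻³)/(−1.38×10⁻⁴ × 1.06) = 4.79 m/s;  v_g = (−2.5×10⁻³)/(−1.38×10⁻⁴ × 1.06) = 17.1 m/s
|V_g| = √(u_g² + v_g²) = 17.8 m/s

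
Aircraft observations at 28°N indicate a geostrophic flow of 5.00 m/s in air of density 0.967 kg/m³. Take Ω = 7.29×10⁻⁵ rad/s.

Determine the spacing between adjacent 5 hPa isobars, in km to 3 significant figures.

1510 km

Coriolis parameter at 28°N:
f = 2Ω sin φ = 2 × 7.29×10⁻⁵ × sin 28° = 6.84×10⁻⁵ s⁻¹
Geostrophic balance rearranged: |∂P/∂n| = f ρ V_g
|∂P/∂n| = 6.84×10⁻⁵ × 0.967 × 5.00 = 3.31×10⁻⁴ Pa/m
Isobar spacing: Δn = ΔP/|∂P/∂n| = 500 Pa / 3.31×10⁻⁴ Pa/m = 1510799 m ≈ 1510 km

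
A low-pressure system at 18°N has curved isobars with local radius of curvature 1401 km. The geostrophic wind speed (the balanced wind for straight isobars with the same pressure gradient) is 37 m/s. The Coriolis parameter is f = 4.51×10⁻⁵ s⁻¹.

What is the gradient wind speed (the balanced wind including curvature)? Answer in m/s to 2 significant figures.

Around a low, centrifugal force acts outward with Coriolis, so pressure-gradient force balances both:
(1/ρ)|∂P/∂n| = fV + V²/R  →  V² + fR·V − fR·V_g = 0
With fR = 4.51×10⁻⁵ × 1401×10³ m = 63.2 m/s:
V = [−fR + √((fR)² + 4 fR V_g)]/2 = [−63.2 + √(63.2² + 4×63.2×37)]/2 = 26.2 m/s
Subgeostrophic (V < V_g = 37 m/s), as expected around a low.

26 m/s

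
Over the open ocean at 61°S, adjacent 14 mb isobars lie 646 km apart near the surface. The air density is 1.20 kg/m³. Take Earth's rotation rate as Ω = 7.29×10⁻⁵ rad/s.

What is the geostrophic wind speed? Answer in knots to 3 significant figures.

27.5 knots

Coriolis parameter at 61°S:
f = 2Ω sin φ = 2 × 7.29×10⁻⁵ × sin 61° = 1.28×10⁻⁴ s⁻¹
Pressure gradient: |∂P/∂n| = 1400 Pa / 646000 m = 2.17×10⁻³ Pa/m
Geostrophic balance (pressure-gradient force = Coriolis force):
V_g = (1/(fρ)) |∂P/∂n| = 2.17×10⁻³ / (1.28×10⁻⁴ × 1.20) = 14.2 m/s
Converting: 14.2 m/s × 1.944 = 27.5 knots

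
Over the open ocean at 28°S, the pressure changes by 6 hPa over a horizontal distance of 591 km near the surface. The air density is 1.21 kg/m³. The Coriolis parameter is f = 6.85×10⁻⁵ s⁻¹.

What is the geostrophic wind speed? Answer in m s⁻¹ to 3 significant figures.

12.2 m s⁻¹

Pressure gradient: |∂P/∂n| = 600 Pa / 591000 m = 1.02×10⁻³ Pa/m
Geostrophic balance (pressure-gradient force = Coriolis force):
V_g = (1/(fρ)) |∂P/∂n| = 1.02×10⁻³ / (6.85×10⁻⁵ × 1.21) = 12.2 m/s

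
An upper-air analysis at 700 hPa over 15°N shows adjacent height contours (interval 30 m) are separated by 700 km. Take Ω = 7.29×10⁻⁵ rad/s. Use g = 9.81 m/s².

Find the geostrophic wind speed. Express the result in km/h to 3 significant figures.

Coriolis parameter at 15°N:
f = 2Ω sin φ = 2 × 7.29×10⁻⁵ × sin 15° = 3.77×10⁻⁵ s⁻¹
Height gradient: |∂Z/∂n| = 30 m / 700000 m = 4.29×10⁻⁵
On a pressure surface, geostrophic balance gives V_g = (g/f)|∂Z/∂n|:
V_g = 9.81 × 4.29×10⁻⁵ / 3.77×10⁻⁵ = 11.1 m/s
Converting: 11.1 m/s × 3.6 = 40.1 km/h

40.1 km/h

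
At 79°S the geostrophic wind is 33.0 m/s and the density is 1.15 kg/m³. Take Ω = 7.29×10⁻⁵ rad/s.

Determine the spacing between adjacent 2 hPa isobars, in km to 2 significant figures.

37 km

Coriolis parameter at 79°S:
f = 2Ω sin φ = 2 × 7.29×10⁻⁵ × sin 79° = 1.43×10⁻⁴ s⁻¹
Geostrophic balance rearranged: |∂P/∂n| = f ρ V_g
|∂P/∂n| = 1.43×10⁻⁴ × 1.15 × 33.0 = 5.43×10⁻³ Pa/m
Isobar spacing: Δn = ΔP/|∂P/∂n| = 200 Pa / 5.43×10⁻³ Pa/m = 36823 m ≈ 37 km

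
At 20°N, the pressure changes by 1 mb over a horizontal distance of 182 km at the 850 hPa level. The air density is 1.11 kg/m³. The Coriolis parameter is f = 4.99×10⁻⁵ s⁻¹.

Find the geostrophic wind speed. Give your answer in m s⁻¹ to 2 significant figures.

9.9 m s⁻¹

Pressure gradient: |∂P/∂n| = 100 Pa / 182000 m = 5.49×10⁻⁴ Pa/m
Geostrophic balance (pressure-gradient force = Coriolis force):
V_g = (1/(fρ)) |∂P/∂n| = 5.49×10⁻⁴ / (4.99×10⁻⁵ × 1.11) = 9.92 m/s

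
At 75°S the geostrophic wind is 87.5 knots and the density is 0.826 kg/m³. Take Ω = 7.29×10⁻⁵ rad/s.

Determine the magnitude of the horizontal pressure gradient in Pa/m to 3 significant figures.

Coriolis parameter at 75°S:
f = 2Ω sin φ = 2 × 7.29×10⁻⁵ × sin 75° = 1.41×10⁻⁴ s⁻¹
Wind speed in SI: 87.5 knots = 45.0 m/s
Geostrophic balance rearranged: |∂P/∂n| = f ρ V_g
|∂P/∂n| = 1.41×10⁻⁴ × 0.826 × 45.0 = 5.24×10⁻³ Pa/m

5.24×10⁻³ Pa/m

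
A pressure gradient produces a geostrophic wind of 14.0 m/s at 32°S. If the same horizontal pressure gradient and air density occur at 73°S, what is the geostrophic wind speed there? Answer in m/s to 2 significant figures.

7.8 m/s

With the same pressure gradient and density, V_g ∝ 1/f ∝ 1/sin φ.
V₂ = V₁ · sin φ₁ / sin φ₂ = 14.0 × sin 32° / sin 73°
V₂ = 14.0 × 0.5299/0.9563 = 7.8 m/s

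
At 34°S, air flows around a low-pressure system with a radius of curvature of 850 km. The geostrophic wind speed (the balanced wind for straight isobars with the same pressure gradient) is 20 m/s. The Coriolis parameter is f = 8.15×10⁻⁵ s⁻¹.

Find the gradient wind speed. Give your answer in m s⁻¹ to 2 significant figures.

Around a low, centrifugal force acts outward with Coriolis, so pressure-gradient force balances both:
(1/ρ)|∂P/∂n| = fV + V²/R  →  V² + fR·V − fR·V_g = 0
With fR = 8.15×10⁻⁵ × 850×10³ m = 69.3 m/s:
V = [−fR + √((fR)² + 4 fR V_g)]/2 = [−69.3 + √(69.3² + 4×69.3×20)]/2 = 16.2 m/s
Subgeostrophic (V < V_g = 20 m/s), as expected around a low.

16 m s⁻¹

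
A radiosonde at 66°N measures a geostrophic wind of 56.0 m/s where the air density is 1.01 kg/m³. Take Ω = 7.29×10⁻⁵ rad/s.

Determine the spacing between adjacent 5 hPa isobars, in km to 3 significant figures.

Coriolis parameter at 66°N:
f = 2Ω sin φ = 2 × 7.29×10⁻⁵ × sin 66° = 1.33×10⁻⁴ s⁻¹
Geostrophic balance rearranged: |∂P/∂n| = f ρ V_g
|∂P/∂n| = 1.33×10⁻⁴ × 1.01 × 56.0 = 7.53×10⁻³ Pa/m
Isobar spacing: Δn = ΔP/|∂P/∂n| = 500 Pa / 7.53×10⁻³ Pa/m = 66370 m ≈ 66.4 km

66.4 km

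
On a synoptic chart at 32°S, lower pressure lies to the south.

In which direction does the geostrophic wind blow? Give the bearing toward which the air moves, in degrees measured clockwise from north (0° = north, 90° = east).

The pressure-gradient force points toward the south (bearing 180°).
Geostrophic balance: in the Southern Hemisphere the Coriolis force deflects motion to the left, so the geostrophic wind blows 90° to the left of the pressure-gradient force (low pressure on the right).
Rotating 180° by 90° counterclockwise gives 090° — the wind blows toward the east.

090°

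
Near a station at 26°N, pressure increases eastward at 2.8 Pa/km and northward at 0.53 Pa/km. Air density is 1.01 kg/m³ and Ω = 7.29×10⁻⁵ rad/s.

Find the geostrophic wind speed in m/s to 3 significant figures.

44.1 m/s

Coriolis parameter at 26°N:
f = 2Ω sin φ = 2 × 7.29×10⁻⁵ × sin 26° = 6.39×10⁻⁵ s⁻¹
Component geostrophic relations (x east, y north):
u_g = −(1/(fρ)) ∂P/∂y,  v_g = (1/(fρ)) ∂P/∂x
u_g = −(0.53×10⁻³)/(6.39×10⁻⁵ × 1.01) = −8.21 m/s;  v_g = (2.8×10⁻³)/(6.39×10⁻⁵ × 1.01) = 43.4 m/s
|V_g| = √(u_g² + v_g²) = 44.1 m/s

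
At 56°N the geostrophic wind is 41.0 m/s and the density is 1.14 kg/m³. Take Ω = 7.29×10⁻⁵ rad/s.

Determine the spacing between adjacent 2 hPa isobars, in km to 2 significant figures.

35 km

Coriolis parameter at 56°N:
f = 2Ω sin φ = 2 × 7.29×10⁻⁵ × sin 56° = 1.21×10⁻⁴ s⁻¹
Geostrophic balance rearranged: |∂P/∂n| = f ρ V_g
|∂P/∂n| = 1.21×10⁻⁴ × 1.14 × 41.0 = 5.65×10⁻³ Pa/m
Isobar spacing: Δn = ΔP/|∂P/∂n| = 200 Pa / 5.65×10⁻³ Pa/m = 35401 m ≈ 35 km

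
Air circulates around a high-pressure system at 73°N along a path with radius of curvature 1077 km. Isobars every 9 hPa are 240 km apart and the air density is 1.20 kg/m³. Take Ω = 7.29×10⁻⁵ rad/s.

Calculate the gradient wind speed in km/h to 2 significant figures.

Coriolis parameter at 73°N:
f = 2Ω sin φ = 2 × 7.29×10⁻⁵ × sin 73° = 1.39×10⁻⁴ s⁻¹
Pressure gradient: |∂P/∂n| = 900 Pa / 240000 m = 3.75×10⁻³ Pa/m
Geostrophic speed: V_g = |∂P/∂n|/(fρ) = 3.75×10⁻³/(1.39×10⁻⁴ × 1.20) = 22.4 m/s
Around a high, pressure-gradient force acts outward with centrifugal, so Coriolis balances both:
fV = (1/ρ)|∂P/∂n| + V²/R  →  V² − fR·V + fR·V_g = 0
With fR = 1.39×10⁻⁴ × 1077×10³ m = 150 m/s:
V = [fR − √((fR)² − 4 fR V_g)]/2 = [150 − √(150² − 4×150×22.4)]/2 = 27.4 m/s
Supergeostrophic (V > V_g = 22.4 m/s), as expected around a high.
Converting: 27.4 m/s × 3.6 = 99 km/h

99 km/h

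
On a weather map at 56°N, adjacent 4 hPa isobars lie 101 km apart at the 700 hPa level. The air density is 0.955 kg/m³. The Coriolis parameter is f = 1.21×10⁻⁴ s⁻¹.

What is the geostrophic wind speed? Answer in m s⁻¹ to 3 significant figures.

34.3 m s⁻¹

Pressure gradient: |∂P/∂n| = 400 Pa / 101000 m = 3.96×10⁻³ Pa/m
Geostrophic balance (pressure-gradient force = Coriolis force):
V_g = (1/(fρ)) |∂P/∂n| = 3.96×10⁻³ / (1.21×10⁻⁴ × 0.955) = 34.3 m/s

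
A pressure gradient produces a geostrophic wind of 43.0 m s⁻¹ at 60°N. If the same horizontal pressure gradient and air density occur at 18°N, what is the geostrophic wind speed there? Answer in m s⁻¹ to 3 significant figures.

With the same pressure gradient and density, V_g ∝ 1/f ∝ 1/sin φ.
V₂ = V₁ · sin φ₁ / sin φ₂ = 43.0 × sin 60° / sin 18°
V₂ = 43.0 × 0.8660/0.3090 = 121 m s⁻¹

121 m s⁻¹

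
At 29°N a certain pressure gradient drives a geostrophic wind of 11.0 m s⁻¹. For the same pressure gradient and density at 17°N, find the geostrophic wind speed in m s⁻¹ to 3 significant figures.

With the same pressure gradient and density, V_g ∝ 1/f ∝ 1/sin φ.
V₂ = V₁ · sin φ₁ / sin φ₂ = 11.0 × sin 29° / sin 17°
V₂ = 11.0 × 0.4848/0.2924 = 18.2 m s⁻¹

18.2 m s⁻¹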